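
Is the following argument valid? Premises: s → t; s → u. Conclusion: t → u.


This is (no valid rule). There exist truth assignments where the premises are all true but the conclusion is false.

Invalid.


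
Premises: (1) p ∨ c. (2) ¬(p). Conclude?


Disjunctive syllogism: from (P ∨ Q) and ¬P, infer Q.
One disjunct, 'p', is ruled out; the other must hold.

c


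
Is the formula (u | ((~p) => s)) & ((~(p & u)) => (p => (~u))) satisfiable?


Search for a satisfying assignment over {p, s, u}.
Try p=True, s=False, u=False: the formula evaluates to True.
A satisfying assignment exists.

Satisfiable.


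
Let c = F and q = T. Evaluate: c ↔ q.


Biconditional is true when both operands have the same truth value.
Substitute: c=F, q=T.
F ↔ T evaluates to F.

F


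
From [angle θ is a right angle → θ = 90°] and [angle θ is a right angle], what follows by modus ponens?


Modus ponens: from (P → Q) and P, infer Q.
P = 'angle θ is a right angle' is asserted, and P → Q holds, so Q follows.

θ = 90°.


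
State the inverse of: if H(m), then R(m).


The inverse of (P → Q) is (¬P → ¬Q). It is equivalent to the converse, not to the original.
Here P = 'H(m)' and Q = 'R(m)'.

If not (H(m)), then not (R(m)).


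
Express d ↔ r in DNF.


Step 1: d ↔ r is true exactly when both agree: (d ∧ r) ∨ (¬d ∧ ¬r).

(d ∧ r) ∨ ((¬d) ∧ (¬r))


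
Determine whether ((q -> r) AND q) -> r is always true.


Build the truth table over {q, r}:
q | r | φ
---------
F | F | T
T | F | T
F | T | T
T | T | T
Every row evaluates to true.

Yes, it is a tautology.


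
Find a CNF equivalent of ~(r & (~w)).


Step 1: Apply De Morgan: ¬(r ∧ (¬w)) = ¬r ∨ ¬(¬w).
Step 2: Eliminate any double negations (¬¬X = X).

(~r) | w


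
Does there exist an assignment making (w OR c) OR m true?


Search for a satisfying assignment over {c, m, w}.
Try c=T, m=F, w=F: the formula evaluates to T.
A satisfying assignment exists.

Satisfiable.


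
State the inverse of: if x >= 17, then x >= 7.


The inverse of (P → Q) is (¬P → ¬Q). It is equivalent to the converse, not to the original.
Here P = 'x >= 17' and Q = 'x >= 7'.

If not (x >= 17), then not (x >= 7).


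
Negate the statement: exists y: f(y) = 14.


¬(forall x: φ) = exists x: ¬φ, and ¬(exists x: φ) = forall x: ¬φ.
Apply to the existential statement.

forall y: ~(f(y) = 14)


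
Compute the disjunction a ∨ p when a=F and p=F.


Disjunction is false only when both operands are false.
Substitute: a=F, p=F.
F ∨ F evaluates to F.

F


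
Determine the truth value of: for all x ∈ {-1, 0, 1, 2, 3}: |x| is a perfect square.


Evaluate the predicate on each element: -1:T, 0:T, 1:T, 2:F, 3:F.
Counterexample x = 2 fails the predicate.

F


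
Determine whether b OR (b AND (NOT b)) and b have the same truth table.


Compare truth tables:
b | φ | ψ
---------
F | F | F
T | T | T
The columns φ and ψ agree on every row.

Yes, they are logically equivalent.


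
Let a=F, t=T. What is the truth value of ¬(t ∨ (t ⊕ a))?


Substitute a=F, t=T:
t ⊕ a = T ⊕ F = T
t ∨ (t ⊕ a) = T ∨ T = T
¬(t ∨ (t ⊕ a)) = F

F


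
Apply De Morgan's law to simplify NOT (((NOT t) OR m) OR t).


De Morgan: the negation of a disjunction is the conjunction of the negations.
Distribute NOT across OR, flipping it to AND, and negate each literal.

(t AND (NOT m)) AND (NOT t)


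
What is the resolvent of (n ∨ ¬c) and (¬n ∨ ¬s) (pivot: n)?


The clauses contain complementary literals n and ¬n.
Resolution eliminates this pair and disjoins the remaining literals (merging duplicates).

(¬c ∨ ¬s)


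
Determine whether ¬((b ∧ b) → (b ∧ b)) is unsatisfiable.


Truth table over {b}:
b | φ
-----
F | F
T | F
Every row is false.

Yes, it is a contradiction.


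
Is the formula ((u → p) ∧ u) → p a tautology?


Build the truth table over {p, u}:
p | u | φ
---------
F | F | T
T | F | T
F | T | T
T | T | T
Every row evaluates to true.

Yes, it is a tautology.


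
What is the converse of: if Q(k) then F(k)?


The converse of (P → Q) is (Q → P). It is not in general equivalent to the original.
Here P = 'Q(k)' and Q = 'F(k)'.

If F(k), then Q(k).


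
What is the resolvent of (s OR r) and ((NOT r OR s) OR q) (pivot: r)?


The clauses contain complementary literals r and NOTr.
Resolution eliminates this pair and disjoins the remaining literals (merging duplicates).

(s OR q)


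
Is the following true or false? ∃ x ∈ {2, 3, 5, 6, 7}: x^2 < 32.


Evaluate the predicate on each element: 2:T, 3:T, 5:T, 6:F, 7:F.
Witness x = 2 satisfies the predicate.

T


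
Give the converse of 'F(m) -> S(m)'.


The converse of (P → Q) is (Q → P). It is not in general equivalent to the original.
Here P = 'F(m)' and Q = 'S(m)'.

If S(m), then F(m).


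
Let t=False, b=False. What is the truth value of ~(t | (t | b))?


Substitute t=False, b=False:
t | b = False | False = False
t | (t | b) = False | False = False
~(t | (t | b)) = True

True


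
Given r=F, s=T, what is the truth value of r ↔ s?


Biconditional is true when both operands have the same truth value.
Substitute: r=F, s=T.
F ↔ T evaluates to F.

F


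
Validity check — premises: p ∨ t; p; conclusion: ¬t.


This is affirming a disjunct (fallacy). There exist truth assignments where the premises are all true but the conclusion is false.

Invalid.


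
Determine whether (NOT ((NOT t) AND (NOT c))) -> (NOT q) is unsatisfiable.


Truth table over {c, q, t}:
c | q | t | φ
-------------
F | F | F | T
T | F | F | T
F | T | F | T
T | T | F | F
F | F | T | T
T | F | T | T
F | T | T | F
T | T | T | F
Satisfying assignment at row 1: c=F, q=F, t=F gives T.

No, it is not a contradiction.


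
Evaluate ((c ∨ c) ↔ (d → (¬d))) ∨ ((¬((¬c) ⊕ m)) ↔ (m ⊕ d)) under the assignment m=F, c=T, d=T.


Substitute m=F, c=T, d=T:
c ∨ c = T ∨ T = T
¬d = F
d → (¬d) = T → F = F
(c ∨ c) ↔ (d → (¬d)) = T ↔ F = F
¬c = F
(¬c) ⊕ m = F ⊕ F = F
¬((¬c) ⊕ m) = T
m ⊕ d = F ⊕ T = T
(¬((¬c) ⊕ m)) ↔ (m ⊕ d) = T ↔ T = T
((c ∨ c) ↔ (d → (¬d))) ∨ ((¬((¬c) ⊕ m)) ↔ (m ⊕ d)) = F ∨ T = T

T


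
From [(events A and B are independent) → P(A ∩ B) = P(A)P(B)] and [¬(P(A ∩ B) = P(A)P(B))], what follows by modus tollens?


Modus tollens: from (P → Q) and ¬Q, infer ¬P.
Q = 'P(A ∩ B) = P(A)P(B)' is denied; since P → Q, P must also fail.

Not ((events A and B are independent)).


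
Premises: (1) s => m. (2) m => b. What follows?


Hypothetical syllogism: from (P → Q) and (Q → R), infer (P → R).
Chain the two implications through the shared middle term 'm'.

s => b


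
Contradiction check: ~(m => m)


Truth table over {m}:
m | φ
-----
False | False
True | False
Every row is false.

Yes, it is a contradiction.


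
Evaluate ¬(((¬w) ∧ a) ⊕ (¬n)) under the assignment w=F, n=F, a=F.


Substitute w=F, n=F, a=F:
¬w = T
(¬w) ∧ a = T ∧ F = F
¬n = T
((¬w) ∧ a) ⊕ (¬n) = F ⊕ T = T
¬(((¬w) ∧ a) ⊕ (¬n)) = F

F


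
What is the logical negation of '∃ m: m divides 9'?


¬(∀ x: φ) = ∃ x: ¬φ, and ¬(∃ x: φ) = ∀ x: ¬φ.
Apply to the existential statement.

∀ m: ¬(m divides 9)


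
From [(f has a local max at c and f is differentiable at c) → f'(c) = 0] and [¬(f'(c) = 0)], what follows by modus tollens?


Modus tollens: from (P → Q) and ¬Q, infer ¬P.
Q = 'f'(c) = 0' is denied; since P → Q, P must also fail.

Not ((f has a local max at c and f is differentiable at c)).


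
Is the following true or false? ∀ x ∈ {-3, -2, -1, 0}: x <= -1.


Evaluate the predicate on each element: -3:T, -2:T, -1:T, 0:F.
Counterexample x = 0 fails the predicate.

F


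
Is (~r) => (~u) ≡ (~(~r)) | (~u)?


Compare truth tables:
r | u | φ | ψ
-------------
False | False | True | True
True | False | True | True
False | True | False | False
True | True | True | True
The columns φ and ψ agree on every row.

Yes, they are logically equivalent.


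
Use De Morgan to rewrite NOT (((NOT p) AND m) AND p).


De Morgan: the negation of a conjunction is the disjunction of the negations.
Distribute NOT across AND, flipping it to OR, and negate each literal.

(p OR (NOT m)) OR (NOT p)


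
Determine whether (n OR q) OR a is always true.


Build the truth table over {a, n, q}:
a | n | q | φ
-------------
F | F | F | F
T | F | F | T
F | T | F | T
T | T | F | T
F | F | T | T
T | F | T | T
F | T | T | T
T | T | T | T
Counterexample at row 1: with a=F, n=F, q=F, the formula is F.

No, it is not a tautology.


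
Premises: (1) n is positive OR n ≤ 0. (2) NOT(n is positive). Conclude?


Disjunctive syllogism: from (P ∨ Q) and ¬P, infer Q.
One disjunct, 'n is positive', is ruled out; the other must hold.

n ≤ 0


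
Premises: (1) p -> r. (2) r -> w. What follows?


Hypothetical syllogism: from (P → Q) and (Q → R), infer (P → R).
Chain the two implications through the shared middle term 'r'.

p -> w


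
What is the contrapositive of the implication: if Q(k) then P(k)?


The contrapositive of (P → Q) is (¬Q → ¬P); it is logically equivalent to the original.
Here P = 'Q(k)' and Q = 'P(k)'.

If not (P(k)), then not (Q(k)).


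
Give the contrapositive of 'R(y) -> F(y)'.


The contrapositive of (P → Q) is (¬Q → ¬P); it is logically equivalent to the original.
Here P = 'R(y)' and Q = 'F(y)'.

If not (F(y)), then not (R(y)).


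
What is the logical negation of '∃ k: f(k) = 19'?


¬(∀ x: φ) = ∃ x: ¬φ, and ¬(∃ x: φ) = ∀ x: ¬φ.
Apply to the existential statement.

∀ k: ¬(f(k) = 19)


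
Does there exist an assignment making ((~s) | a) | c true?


Search for a satisfying assignment over {a, c, s}.
Try a=False, c=False, s=False: the formula evaluates to True.
A satisfying assignment exists.

Satisfiable.


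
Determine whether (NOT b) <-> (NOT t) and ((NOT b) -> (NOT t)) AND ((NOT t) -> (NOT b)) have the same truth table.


Compare truth tables:
b | t | φ | ψ
-------------
F | F | T | T
T | F | F | F
F | T | F | F
T | T | T | T
The columns φ and ψ agree on every row.

Yes, they are logically equivalent.


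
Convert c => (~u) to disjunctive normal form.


Step 1: Rewrite c → (¬u) as ¬c ∨ (¬u).

(~c) | (~u)


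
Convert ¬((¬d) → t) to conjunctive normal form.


Step 1: Rewrite (¬d) → t as ¬(¬d) ∨ t.
Step 2: Negate: ¬(¬(¬d) ∨ t) = (¬d) ∧ ¬t (De Morgan + double negation).

(¬d) ∧ (¬t)


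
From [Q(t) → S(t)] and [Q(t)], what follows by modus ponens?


Modus ponens: from (P → Q) and P, infer Q.
P = 'Q(t)' is asserted, and P → Q holds, so Q follows.

S(t).


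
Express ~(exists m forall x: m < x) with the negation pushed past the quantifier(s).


Negation flips each quantifier (∀↔∃) and negates the inner predicate.
¬(exists m forall x: φ) = forall m exists x: ¬φ.

forall m exists x: ~(m < x)


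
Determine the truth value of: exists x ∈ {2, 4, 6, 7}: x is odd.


Evaluate the predicate on each element: 2:False, 4:False, 6:False, 7:True.
Witness x = 7 satisfies the predicate.

True


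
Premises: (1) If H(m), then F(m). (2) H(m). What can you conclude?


Modus ponens: from (P → Q) and P, infer Q.
P = 'H(m)' is asserted, and P → Q holds, so Q follows.

F(m).


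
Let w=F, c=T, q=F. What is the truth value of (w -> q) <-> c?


Substitute w=F, c=T, q=F:
w -> q = F -> F = T
(w -> q) <-> c = T <-> T = T

T


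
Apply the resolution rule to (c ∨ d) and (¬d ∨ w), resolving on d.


The clauses contain complementary literals d and ¬d.
Resolution eliminates this pair and disjoins the remaining literals (merging duplicates).

(c ∨ w)


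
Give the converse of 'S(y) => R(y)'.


The converse of (P → Q) is (Q → P). It is not in general equivalent to the original.
Here P = 'S(y)' and Q = 'R(y)'.

If R(y), then S(y).


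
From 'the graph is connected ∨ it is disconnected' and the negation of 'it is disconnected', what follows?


Disjunctive syllogism: from (P ∨ Q) and ¬P, infer Q.
One disjunct, 'it is disconnected', is ruled out; the other must hold.

the graph is connected


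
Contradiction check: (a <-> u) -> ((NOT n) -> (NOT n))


Truth table over {a, n, u}:
a | n | u | φ
-------------
F | F | F | T
T | F | F | T
F | T | F | T
T | T | F | T
F | F | T | T
T | F | T | T
F | T | T | T
T | T | T | T
Satisfying assignment at row 1: a=F, n=F, u=F gives T.

No, it is not a contradiction.


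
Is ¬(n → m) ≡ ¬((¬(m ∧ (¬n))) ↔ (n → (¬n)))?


Compare truth tables:
m | n | φ | ψ
-------------
F | F | F | F
T | F | F | T
F | T | T | T
T | T | F | T
They differ at row 2 (m=T, n=F): φ=F but ψ=T.

No, they are not logically equivalent.


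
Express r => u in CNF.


Step 1: Rewrite r → u as ¬r ∨ u.

(~r) | u


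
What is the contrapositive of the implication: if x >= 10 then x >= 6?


The contrapositive of (P → Q) is (¬Q → ¬P); it is logically equivalent to the original.
Here P = 'x >= 10' and Q = 'x >= 6'.

If not (x >= 6), then not (x >= 10).


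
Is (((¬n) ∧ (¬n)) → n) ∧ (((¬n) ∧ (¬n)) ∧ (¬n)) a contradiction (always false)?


Truth table over {n}:
n | φ
-----
F | F
T | F
Every row is false.

Yes, it is a contradiction.


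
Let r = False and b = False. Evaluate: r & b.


Conjunction is true only when both operands are true.
Substitute: r=False, b=False.
False & False evaluates to False.

False


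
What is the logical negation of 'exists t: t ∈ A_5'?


¬(forall x: φ) = exists x: ¬φ, and ¬(exists x: φ) = forall x: ¬φ.
Apply to the existential statement.

forall t: ~(t ∈ A_5)


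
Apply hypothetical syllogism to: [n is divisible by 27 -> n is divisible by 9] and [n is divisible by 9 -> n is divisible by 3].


Hypothetical syllogism: from (P → Q) and (Q → R), infer (P → R).
Chain the two implications through the shared middle term 'n is divisible by 9'.

n is divisible by 27 -> n is divisible by 3


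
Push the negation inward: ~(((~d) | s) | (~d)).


De Morgan: the negation of a disjunction is the conjunction of the negations.
Distribute ~ across |, flipping it to &, and negate each literal.

(d & (~s)) & d


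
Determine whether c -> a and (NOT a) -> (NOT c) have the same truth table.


Compare truth tables:
a | c | φ | ψ
-------------
F | F | T | T
T | F | T | T
F | T | F | F
T | T | T | T
The columns φ and ψ agree on every row.

Yes, they are logically equivalent.


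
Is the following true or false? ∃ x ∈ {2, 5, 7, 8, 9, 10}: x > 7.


Evaluate the predicate on each element: 2:F, 5:F, 7:F, 8:T, 9:T, 10:T.
Witness x = 8 satisfies the predicate.

T


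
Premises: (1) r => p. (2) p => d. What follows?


Hypothetical syllogism: from (P → Q) and (Q → R), infer (P → R).
Chain the two implications through the shared middle term 'p'.

r => d


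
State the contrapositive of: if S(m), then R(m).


The contrapositive of (P → Q) is (¬Q → ¬P); it is logically equivalent to the original.
Here P = 'S(m)' and Q = 'R(m)'.

If not (R(m)), then not (S(m)).


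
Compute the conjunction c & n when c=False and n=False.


Conjunction is true only when both operands are true.
Substitute: c=False, n=False.
False & False evaluates to False.

False


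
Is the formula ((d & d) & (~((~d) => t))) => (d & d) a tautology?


Build the truth table over {d, t}:
d | t | φ
---------
False | False | True
True | False | True
False | True | True
True | True | True
Every row evaluates to true.

Yes, it is a tautology.


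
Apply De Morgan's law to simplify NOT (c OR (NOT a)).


De Morgan: the negation of a disjunction is the conjunction of the negations.
Distribute NOT across OR, flipping it to AND, and negate each literal.

(NOT c) AND a


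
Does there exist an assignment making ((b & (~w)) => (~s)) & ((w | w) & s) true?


Search for a satisfying assignment over {b, s, w}.
Try b=False, s=True, w=True: the formula evaluates to True.
A satisfying assignment exists.

Satisfiable.


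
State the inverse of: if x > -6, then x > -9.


The inverse of (P → Q) is (¬P → ¬Q). It is equivalent to the converse, not to the original.
Here P = 'x > -6' and Q = 'x > -9'.

If not (x > -6), then not (x > -9).


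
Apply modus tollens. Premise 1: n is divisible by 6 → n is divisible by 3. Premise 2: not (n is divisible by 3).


Modus tollens: from (P → Q) and ¬Q, infer ¬P.
Q = 'n is divisible by 3' is denied; since P → Q, P must also fail.

Not (n is divisible by 6).


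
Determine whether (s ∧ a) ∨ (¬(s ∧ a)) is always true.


Build the truth table over {a, s}:
a | s | φ
---------
F | F | T
T | F | T
F | T | T
T | T | T
Every row evaluates to true.

Yes, it is a tautology.


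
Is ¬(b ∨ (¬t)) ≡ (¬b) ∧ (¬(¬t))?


Compare truth tables:
b | t | φ | ψ
-------------
F | F | F | F
T | F | F | F
F | T | T | T
T | T | F | F
The columns φ and ψ agree on every row.

Yes, they are logically equivalent.


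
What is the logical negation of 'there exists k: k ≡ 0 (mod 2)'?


¬(for all x: φ) = there exists x: ¬φ, and ¬(there exists x: φ) = for all x: ¬φ.
Apply to the existential statement.

for all k: NOT(k ≡ 0 (mod 2))


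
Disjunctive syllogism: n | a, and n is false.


Disjunctive syllogism: from (P ∨ Q) and ¬P, infer Q.
One disjunct, 'n', is ruled out; the other must hold.

a


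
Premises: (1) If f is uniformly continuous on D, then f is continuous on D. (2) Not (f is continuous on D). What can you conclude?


Modus tollens: from (P → Q) and ¬Q, infer ¬P.
Q = 'f is continuous on D' is denied; since P → Q, P must also fail.

Not (f is uniformly continuous on D).


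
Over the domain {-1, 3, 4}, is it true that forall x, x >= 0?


Evaluate the predicate on each element: -1:False, 3:True, 4:True.
Counterexample x = -1 fails the predicate.

False


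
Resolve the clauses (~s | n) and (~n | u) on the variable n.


The clauses contain complementary literals n and ~n.
Resolution eliminates this pair and disjoins the remaining literals (merging duplicates).

(~s | u)


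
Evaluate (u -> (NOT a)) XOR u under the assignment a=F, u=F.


Substitute a=F, u=F:
NOT a = T
u -> (NOT a) = F -> T = T
(u -> (NOT a)) XOR u = T XOR F = T

T


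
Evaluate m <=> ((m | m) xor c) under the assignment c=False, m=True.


Substitute c=False, m=True:
m | m = True | True = True
(m | m) xor c = True xor False = True
m <=> ((m | m) xor c) = True <=> True = True

True


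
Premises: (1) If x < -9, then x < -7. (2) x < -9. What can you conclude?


Modus ponens: from (P → Q) and P, infer Q.
P = 'x < -9' is asserted, and P → Q holds, so Q follows.

x < -7.


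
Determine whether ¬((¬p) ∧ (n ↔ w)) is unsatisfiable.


Truth table over {n, p, w}:
n | p | w | φ
-------------
F | F | F | F
T | F | F | T
F | T | F | T
T | T | F | T
F | F | T | T
T | F | T | F
F | T | T | T
T | T | T | T
Satisfying assignment at row 2: n=T, p=F, w=F gives T.

No, it is not a contradiction.


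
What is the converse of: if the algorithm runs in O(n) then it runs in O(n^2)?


The converse of (P → Q) is (Q → P). It is not in general equivalent to the original.
Here P = 'the algorithm runs in O(n)' and Q = 'it runs in O(n^2)'.

If it runs in O(n^2), then the algorithm runs in O(n).


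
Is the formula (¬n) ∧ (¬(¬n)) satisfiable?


Check all 2 assignments over {n}:
n | φ
-----
F | F
T | F
No assignment makes the formula true.

Unsatisfiable.


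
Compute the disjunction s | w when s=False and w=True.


Disjunction is false only when both operands are false.
Substitute: s=False, w=True.
False | True evaluates to True.

True


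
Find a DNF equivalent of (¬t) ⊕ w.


Step 1: (¬t) ⊕ w is true exactly when they disagree: ((¬t) ∧ ¬w) ∨ (¬(¬t) ∧ w).
Step 2: Eliminate any double negations (¬¬X = X).

((¬t) ∧ (¬w)) ∨ (t ∧ w)


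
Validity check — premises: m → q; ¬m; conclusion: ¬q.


This is denying the antecedent (fallacy). There exist truth assignments where the premises are all true but the conclusion is false.

Invalid.


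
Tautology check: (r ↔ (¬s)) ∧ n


Build the truth table over {n, r, s}:
n | r | s | φ
-------------
F | F | F | F
T | F | F | F
F | T | F | F
T | T | F | T
F | F | T | F
T | F | T | T
F | T | T | F
T | T | T | F
Counterexample at row 1: with n=F, r=F, s=F, the formula is F.

No, it is not a tautology.


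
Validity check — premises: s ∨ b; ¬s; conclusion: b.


This matches the form of disjunctive syllogism: the conclusion follows in every model of the premises.

Valid.


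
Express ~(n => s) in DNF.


Step 1: Rewrite implication then negate: ¬(¬n ∨ s) = n ∧ ¬s.

n & (~s)


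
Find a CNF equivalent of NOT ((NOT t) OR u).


Step 1: Apply De Morgan: ¬((¬t) ∨ u) = ¬(¬t) ∧ ¬u.
Step 2: Eliminate any double negations (¬¬X = X).

t AND (NOT u)


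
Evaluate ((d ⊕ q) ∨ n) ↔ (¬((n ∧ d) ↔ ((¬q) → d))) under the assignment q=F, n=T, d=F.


Substitute q=F, n=T, d=F:
d ⊕ q = F ⊕ F = F
(d ⊕ q) ∨ n = F ∨ T = T
n ∧ d = T ∧ F = F
¬q = T
(¬q) → d = T → F = F
(n ∧ d) ↔ ((¬q) → d) = F ↔ F = T
¬((n ∧ d) ↔ ((¬q) → d)) = F
((d ⊕ q) ∨ n) ↔ (¬((n ∧ d) ↔ ((¬q) → d))) = T ↔ F = F

F


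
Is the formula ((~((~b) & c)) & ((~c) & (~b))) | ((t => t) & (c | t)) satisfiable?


Search for a satisfying assignment over {b, c, t}.
Try b=False, c=False, t=False: the formula evaluates to True.
A satisfying assignment exists.

Satisfiable.


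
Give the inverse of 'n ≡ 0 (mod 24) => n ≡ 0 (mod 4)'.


The inverse of (P → Q) is (¬P → ¬Q). It is equivalent to the converse, not to the original.
Here P = 'n ≡ 0 (mod 24)' and Q = 'n ≡ 0 (mod 4)'.

If not (n ≡ 0 (mod 24)), then not (n ≡ 0 (mod 4)).


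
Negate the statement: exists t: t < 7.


¬(forall x: φ) = exists x: ¬φ, and ¬(exists x: φ) = forall x: ¬φ.
Apply to the existential statement.

forall t: ~(t < 7)


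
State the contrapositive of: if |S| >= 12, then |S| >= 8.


The contrapositive of (P → Q) is (¬Q → ¬P); it is logically equivalent to the original.
Here P = '|S| >= 12' and Q = '|S| >= 8'.

If not (|S| >= 8), then not (|S| >= 12).


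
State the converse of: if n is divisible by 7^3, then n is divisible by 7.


The converse of (P → Q) is (Q → P). It is not in general equivalent to the original.
Here P = 'n is divisible by 7^3' and Q = 'n is divisible by 7'.

If n is divisible by 7, then n is divisible by 7^3.


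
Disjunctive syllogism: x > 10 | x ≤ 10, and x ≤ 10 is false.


Disjunctive syllogism: from (P ∨ Q) and ¬P, infer Q.
One disjunct, 'x ≤ 10', is ruled out; the other must hold.

x > 10


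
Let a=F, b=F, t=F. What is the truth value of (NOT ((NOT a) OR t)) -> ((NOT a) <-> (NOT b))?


Substitute a=F, b=F, t=F:
NOT a = T
(NOT a) OR t = T OR F = T
NOT ((NOT a) OR t) = F
NOT a = T
NOT b = T
(NOT a) <-> (NOT b) = T <-> T = T
(NOT ((NOT a) OR t)) -> ((NOT a) <-> (NOT b)) = F -> T = T

T


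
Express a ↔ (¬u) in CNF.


Step 1: Rewrite a ↔ (¬u) as (a → (¬u)) ∧ ((¬u) → a).
Step 2: Rewrite each implication as a disjunction.
Step 3: Eliminate any double negations (¬¬X = X).

((¬a) ∨ (¬u)) ∧ (u ∨ a)


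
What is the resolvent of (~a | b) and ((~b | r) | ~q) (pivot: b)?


The clauses contain complementary literals b and ~b.
Resolution eliminates this pair and disjoins the remaining literals (merging duplicates).

((~a | r) | ~q)


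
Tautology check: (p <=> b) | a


Build the truth table over {a, b, p}:
a | b | p | φ
-------------
False | False | False | True
True | False | False | True
False | True | False | False
True | True | False | True
False | False | True | False
True | False | True | True
False | True | True | True
True | True | True | True
Counterexample at row 3: with a=False, b=True, p=False, the formula is False.

No, it is not a tautology.


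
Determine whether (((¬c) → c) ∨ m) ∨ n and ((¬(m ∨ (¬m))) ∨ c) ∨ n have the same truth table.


Compare truth tables:
c | m | n | φ | ψ
-----------------
F | F | F | F | F
T | F | F | T | T
F | T | F | T | F
T | T | F | T | T
F | F | T | T | T
T | F | T | T | T
F | T | T | T | T
T | T | T | T | T
They differ at row 3 (c=F, m=T, n=F): φ=T but ψ=F.

No, they are not logically equivalent.


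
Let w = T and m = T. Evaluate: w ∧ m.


Conjunction is true only when both operands are true.
Substitute: w=T, m=T.
T ∧ T evaluates to T.

T


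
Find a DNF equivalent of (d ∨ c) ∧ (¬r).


Step 1: Distribute ∧ over ∨: (d ∨ c) ∧ (¬r) = (d ∧ (¬r)) ∨ (c ∧ (¬r)).

(d ∧ (¬r)) ∨ (c ∧ (¬r))


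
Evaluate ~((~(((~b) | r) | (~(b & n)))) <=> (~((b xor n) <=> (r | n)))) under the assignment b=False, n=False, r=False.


Substitute b=False, n=False, r=False:
… (earlier sub-steps elided)
b & n = False & False = False
~(b & n) = True
((~b) | r) | (~(b & n)) = True | True = True
~(((~b) | r) | (~(b & n))) = False
b xor n = False xor False = False
r | n = False | False = False
(b xor n) <=> (r | n) = False <=> False = True
~((b xor n) <=> (r | n)) = False
(~(((~b) | r) | (~(b & n)))) <=> (~((b xor n) <=> (r | n))) = False <=> False = True
~((~(((~b) | r) | (~(b & n)))) <=> (~((b xor n) <=> (r | n)))) = False

False


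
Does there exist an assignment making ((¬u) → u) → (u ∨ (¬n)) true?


Search for a satisfying assignment over {n, u}.
Try n=F, u=F: the formula evaluates to T.
A satisfying assignment exists.

Satisfiable.


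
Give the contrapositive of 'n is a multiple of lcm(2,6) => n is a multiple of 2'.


The contrapositive of (P → Q) is (¬Q → ¬P); it is logically equivalent to the original.
Here P = 'n is a multiple of lcm(2,6)' and Q = 'n is a multiple of 2'.

If not (n is a multiple of 2), then not (n is a multiple of lcm(2,6)).


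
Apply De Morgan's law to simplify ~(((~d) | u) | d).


De Morgan: the negation of a disjunction is the conjunction of the negations.
Distribute ~ across |, flipping it to &, and negate each literal.

(d & (~u)) & (~d)


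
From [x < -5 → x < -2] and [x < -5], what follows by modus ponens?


Modus ponens: from (P → Q) and P, infer Q.
P = 'x < -5' is asserted, and P → Q holds, so Q follows.

x < -2.


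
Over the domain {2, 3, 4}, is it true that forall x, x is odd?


Evaluate the predicate on each element: 2:False, 3:True, 4:False.
Counterexample x = 2 fails the predicate.

False


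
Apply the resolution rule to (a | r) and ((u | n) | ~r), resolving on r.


The clauses contain complementary literals r and ~r.
Resolution eliminates this pair and disjoins the remaining literals (merging duplicates).

((a | n) | u)


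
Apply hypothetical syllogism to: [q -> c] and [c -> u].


Hypothetical syllogism: from (P → Q) and (Q → R), infer (P → R).
Chain the two implications through the shared middle term 'c'.

q -> u


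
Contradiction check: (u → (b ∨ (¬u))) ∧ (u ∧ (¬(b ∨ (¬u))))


Truth table over {b, u}:
b | u | φ
---------
F | F | F
T | F | F
F | T | F
T | T | F
Every row is false.

Yes, it is a contradiction.


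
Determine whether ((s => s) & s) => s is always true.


Build the truth table over {s}:
s | φ
-----
False | True
True | True
Every row evaluates to true.

Yes, it is a tautology.


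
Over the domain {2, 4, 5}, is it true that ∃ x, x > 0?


Evaluate the predicate on each element: 2:T, 4:T, 5:T.
Witness x = 2 satisfies the predicate.

T


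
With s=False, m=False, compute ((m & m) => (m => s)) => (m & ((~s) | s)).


Substitute s=False, m=False:
m & m = False & False = False
m => s = False => False = True
(m & m) => (m => s) = False => True = True
~s = True
(~s) | s = True | False = True
m & ((~s) | s) = False & True = False
((m & m) => (m => s)) => (m & ((~s) | s)) = True => False = False

False


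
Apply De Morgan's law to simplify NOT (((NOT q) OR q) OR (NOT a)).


De Morgan: the negation of a disjunction is the conjunction of the negations.
Distribute NOT across OR, flipping it to AND, and negate each literal.

(q AND (NOT q)) AND a


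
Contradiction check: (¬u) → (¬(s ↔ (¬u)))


Truth table over {s, u}:
s | u | φ
---------
F | F | T
T | F | F
F | T | T
T | T | T
Satisfying assignment at row 1: s=F, u=F gives T.

No, it is not a contradiction.


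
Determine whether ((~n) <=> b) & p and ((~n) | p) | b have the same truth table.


Compare truth tables:
b | n | p | φ | ψ
-----------------
False | False | False | False | True
True | False | False | False | True
False | True | False | False | False
True | True | False | False | True
False | False | True | False | True
True | False | True | True | True
False | True | True | True | True
True | True | True | False | True
They differ at row 1 (b=False, n=False, p=False): φ=False but ψ=True.

No, they are not logically equivalent.


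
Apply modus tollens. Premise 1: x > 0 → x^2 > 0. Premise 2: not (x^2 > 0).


Modus tollens: from (P → Q) and ¬Q, infer ¬P.
Q = 'x^2 > 0' is denied; since P → Q, P must also fail.

Not (x > 0).


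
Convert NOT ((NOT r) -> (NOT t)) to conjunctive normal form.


Step 1: Rewrite (¬r) → (¬t) as ¬(¬r) ∨ (¬t).
Step 2: Negate: ¬(¬(¬r) ∨ (¬t)) = (¬r) ∧ ¬(¬t) (De Morgan + double negation).
Step 3: Eliminate any double negations (¬¬X = X).

(NOT r) AND t


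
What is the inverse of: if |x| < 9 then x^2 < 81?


The inverse of (P → Q) is (¬P → ¬Q). It is equivalent to the converse, not to the original.
Here P = '|x| < 9' and Q = 'x^2 < 81'.

If not (|x| < 9), then not (x^2 < 81).


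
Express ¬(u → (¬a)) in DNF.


Step 1: Rewrite implication then negate: ¬(¬u ∨ (¬a)) = u ∧ ¬(¬a).
Step 2: Eliminate any double negations (¬¬X = X).

u ∧ a


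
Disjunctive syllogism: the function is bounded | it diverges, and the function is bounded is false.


Disjunctive syllogism: from (P ∨ Q) and ¬P, infer Q.
One disjunct, 'the function is bounded', is ruled out; the other must hold.

it diverges


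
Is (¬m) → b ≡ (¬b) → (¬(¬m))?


Compare truth tables:
b | m | φ | ψ
-------------
F | F | F | F
T | F | T | T
F | T | T | T
T | T | T | T
The columns φ and ψ agree on every row.

Yes, they are logically equivalent.


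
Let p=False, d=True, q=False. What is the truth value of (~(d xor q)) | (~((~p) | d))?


Substitute p=False, d=True, q=False:
d xor q = True xor False = True
~(d xor q) = False
~p = True
(~p) | d = True | True = True
~((~p) | d) = False
(~(d xor q)) | (~((~p) | d)) = False | False = False

False


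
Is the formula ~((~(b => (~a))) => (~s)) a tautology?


Build the truth table over {a, b, s}:
a | b | s | φ
-------------
False | False | False | False
True | False | False | False
False | True | False | False
True | True | False | False
False | False | True | False
True | False | True | False
False | True | True | False
True | True | True | True
Counterexample at row 1: with a=False, b=False, s=False, the formula is False.

No, it is not a tautology.


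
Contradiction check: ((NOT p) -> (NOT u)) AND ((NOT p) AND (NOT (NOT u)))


Truth table over {p, u}:
p | u | φ
---------
F | F | F
T | F | F
F | T | F
T | T | F
Every row is false.

Yes, it is a contradiction.


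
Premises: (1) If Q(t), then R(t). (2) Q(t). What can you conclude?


Modus ponens: from (P → Q) and P, infer Q.
P = 'Q(t)' is asserted, and P → Q holds, so Q follows.

R(t).


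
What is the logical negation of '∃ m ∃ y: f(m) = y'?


Negation flips each quantifier (∀↔∃) and negates the inner predicate.
¬(∃ m ∃ y: φ) = ∀ m ∀ y: ¬φ.

∀ m ∀ y: ¬(f(m) = y)


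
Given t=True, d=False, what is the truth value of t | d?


Disjunction is false only when both operands are false.
Substitute: t=True, d=False.
True | False evaluates to True.

True


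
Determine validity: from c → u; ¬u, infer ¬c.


This matches the form of modus tollens: the conclusion follows in every model of the premises.

Valid.


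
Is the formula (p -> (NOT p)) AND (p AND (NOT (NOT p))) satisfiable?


Check all 2 assignments over {p}:
p | φ
-----
F | F
T | F
No assignment makes the formula true.

Unsatisfiable.


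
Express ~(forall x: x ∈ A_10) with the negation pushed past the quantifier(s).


¬(forall x: φ) = exists x: ¬φ, and ¬(exists x: φ) = forall x: ¬φ.
Apply to the universal statement.

exists x: ~(x ∈ A_10)


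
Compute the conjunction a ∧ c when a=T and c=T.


Conjunction is true only when both operands are true.
Substitute: a=T, c=T.
T ∧ T evaluates to T.

T


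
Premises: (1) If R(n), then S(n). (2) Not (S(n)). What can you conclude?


Modus tollens: from (P → Q) and ¬Q, infer ¬P.
Q = 'S(n)' is denied; since P → Q, P must also fail.

Not (R(n)).


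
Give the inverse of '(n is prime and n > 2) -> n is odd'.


The inverse of (P → Q) is (¬P → ¬Q). It is equivalent to the converse, not to the original.
Here P = '(n is prime and n > 2)' and Q = 'n is odd'.

If not ((n is prime and n > 2)), then not (n is odd).


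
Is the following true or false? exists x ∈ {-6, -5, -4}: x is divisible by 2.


Evaluate the predicate on each element: -6:True, -5:False, -4:True.
Witness x = -6 satisfies the predicate.

True


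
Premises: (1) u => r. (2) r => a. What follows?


Hypothetical syllogism: from (P → Q) and (Q → R), infer (P → R).
Chain the two implications through the shared middle term 'r'.

u => a


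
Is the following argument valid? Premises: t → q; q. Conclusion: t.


This is affirming the consequent (fallacy). There exist truth assignments where the premises are all true but the conclusion is false.

Invalid.


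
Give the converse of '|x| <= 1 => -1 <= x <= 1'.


The converse of (P → Q) is (Q → P). It is not in general equivalent to the original.
Here P = '|x| <= 1' and Q = '-1 <= x <= 1'.

If -1 <= x <= 1, then |x| <= 1.


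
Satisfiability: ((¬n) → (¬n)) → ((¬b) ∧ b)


Check all 4 assignments over {b, n}:
b | n | φ
---------
F | F | F
T | F | F
F | T | F
T | T | F
No assignment makes the formula true.

Unsatisfiable.


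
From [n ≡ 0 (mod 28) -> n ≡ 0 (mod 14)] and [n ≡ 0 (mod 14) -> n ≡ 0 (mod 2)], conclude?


Hypothetical syllogism: from (P → Q) and (Q → R), infer (P → R).
Chain the two implications through the shared middle term 'n ≡ 0 (mod 14)'.

n ≡ 0 (mod 28) -> n ≡ 0 (mod 2)


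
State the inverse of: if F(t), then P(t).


The inverse of (P → Q) is (¬P → ¬Q). It is equivalent to the converse, not to the original.
Here P = 'F(t)' and Q = 'P(t)'.

If not (F(t)), then not (P(t)).


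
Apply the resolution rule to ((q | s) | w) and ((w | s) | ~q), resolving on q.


The clauses contain complementary literals q and ~q.
Resolution eliminates this pair and disjoins the remaining literals (merging duplicates).

(w | s)


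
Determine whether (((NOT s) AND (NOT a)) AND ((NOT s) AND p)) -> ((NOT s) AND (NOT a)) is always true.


Build the truth table over {a, p, s}:
a | p | s | φ
-------------
F | F | F | T
T | F | F | T
F | T | F | T
T | T | F | T
F | F | T | T
T | F | T | T
F | T | T | T
T | T | T | T
Every row evaluates to true.

Yes, it is a tautology.


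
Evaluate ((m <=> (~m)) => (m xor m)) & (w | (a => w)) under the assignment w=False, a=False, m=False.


Substitute w=False, a=False, m=False:
~m = True
m <=> (~m) = False <=> True = False
m xor m = False xor False = False
(m <=> (~m)) => (m xor m) = False => False = True
a => w = False => False = True
w | (a => w) = False | True = True
((m <=> (~m)) => (m xor m)) & (w | (a => w)) = True & True = True

True


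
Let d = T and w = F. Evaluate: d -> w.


Implication is false only when antecedent is true and consequent is false.
Substitute: d=T, w=F.
T -> F evaluates to F.

F


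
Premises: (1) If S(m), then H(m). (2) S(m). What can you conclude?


Modus ponens: from (P → Q) and P, infer Q.
P = 'S(m)' is asserted, and P → Q holds, so Q follows.

H(m).


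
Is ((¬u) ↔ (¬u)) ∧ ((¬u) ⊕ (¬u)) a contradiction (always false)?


Truth table over {u}:
u | φ
-----
F | F
T | F
Every row is false.

Yes, it is a contradiction.


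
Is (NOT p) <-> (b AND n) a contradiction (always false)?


Truth table over {b, n, p}:
b | n | p | φ
-------------
F | F | F | F
T | F | F | F
F | T | F | F
T | T | F | T
F | F | T | T
T | F | T | T
F | T | T | T
T | T | T | F
Satisfying assignment at row 4: b=T, n=T, p=F gives T.

No, it is not a contradiction.


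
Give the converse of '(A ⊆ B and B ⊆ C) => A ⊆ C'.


The converse of (P → Q) is (Q → P). It is not in general equivalent to the original.
Here P = '(A ⊆ B and B ⊆ C)' and Q = 'A ⊆ C'.

If A ⊆ C, then (A ⊆ B and B ⊆ C).


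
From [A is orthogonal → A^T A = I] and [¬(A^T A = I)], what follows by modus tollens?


Modus tollens: from (P → Q) and ¬Q, infer ¬P.
Q = 'A^T A = I' is denied; since P → Q, P must also fail.

Not (A is orthogonal).


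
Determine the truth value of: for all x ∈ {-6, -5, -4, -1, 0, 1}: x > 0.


Evaluate the predicate on each element: -6:F, -5:F, -4:F, -1:F, 0:F, 1:T.
Counterexample x = -6 fails the predicate.

F


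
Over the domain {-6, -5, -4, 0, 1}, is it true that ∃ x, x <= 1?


Evaluate the predicate on each element: -6:T, -5:T, -4:T, 0:T, 1:T.
Witness x = -6 satisfies the predicate.

T


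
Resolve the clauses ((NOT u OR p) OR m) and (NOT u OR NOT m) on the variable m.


The clauses contain complementary literals m and NOTm.
Resolution eliminates this pair and disjoins the remaining literals (merging duplicates).

(p OR NOT u)


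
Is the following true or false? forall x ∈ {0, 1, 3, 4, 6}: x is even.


Evaluate the predicate on each element: 0:True, 1:False, 3:False, 4:True, 6:True.
Counterexample x = 1 fails the predicate.

False


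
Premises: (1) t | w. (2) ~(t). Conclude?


Disjunctive syllogism: from (P ∨ Q) and ¬P, infer Q.
One disjunct, 't', is ruled out; the other must hold.

w


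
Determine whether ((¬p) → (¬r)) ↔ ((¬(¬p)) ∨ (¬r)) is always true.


Build the truth table over {p, r}:
p | r | φ
---------
F | F | T
T | F | T
F | T | T
T | T | T
Every row evaluates to true.

Yes, it is a tautology.


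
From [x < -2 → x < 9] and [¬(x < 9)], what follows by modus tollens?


Modus tollens: from (P → Q) and ¬Q, infer ¬P.
Q = 'x < 9' is denied; since P → Q, P must also fail.

Not (x < -2).


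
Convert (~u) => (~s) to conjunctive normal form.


Step 1: Rewrite (¬u) → (¬s) as ¬(¬u) ∨ (¬s).
Step 2: Eliminate any double negations (¬¬X = X).

u | (~s)


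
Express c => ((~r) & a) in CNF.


Step 1: Rewrite c → ((¬r) ∧ a) as ¬c ∨ ((¬r) ∧ a).
Step 2: Distribute ∨ over ∧.

((~c) | (~r)) & ((~c) | a)


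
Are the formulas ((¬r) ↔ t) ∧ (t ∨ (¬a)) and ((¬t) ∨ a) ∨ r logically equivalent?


Compare truth tables:
a | r | t | φ | ψ
-----------------
F | F | F | F | T
T | F | F | F | T
F | T | F | T | T
T | T | F | F | T
F | F | T | T | F
T | F | T | T | T
F | T | T | F | T
T | T | T | F | T
They differ at row 1 (a=F, r=F, t=F): φ=F but ψ=T.

No, they are not logically equivalent.
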